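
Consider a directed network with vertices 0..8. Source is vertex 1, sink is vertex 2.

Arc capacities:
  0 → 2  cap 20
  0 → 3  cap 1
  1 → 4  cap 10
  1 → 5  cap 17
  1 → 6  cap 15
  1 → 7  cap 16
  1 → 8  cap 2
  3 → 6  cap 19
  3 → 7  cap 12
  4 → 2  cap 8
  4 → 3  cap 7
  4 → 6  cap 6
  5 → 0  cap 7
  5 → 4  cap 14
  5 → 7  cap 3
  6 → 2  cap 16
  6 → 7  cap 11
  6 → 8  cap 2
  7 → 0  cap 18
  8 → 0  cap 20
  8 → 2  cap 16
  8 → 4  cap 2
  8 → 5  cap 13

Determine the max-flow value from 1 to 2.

Maximum flow value: 48

augment #1: 1→4→2 bottleneck 8, total now 8
augment #2: 1→6→2 bottleneck 15, total now 23
augment #3: 1→8→2 bottleneck 2, total now 25
augment #4: 1→4→6→2 bottleneck 1, total now 26
augment #5: 1→5→0→2 bottleneck 7, total now 33
augment #6: 1→7→0→2 bottleneck 13, total now 46
augment #7: 1→4→6→8→2 bottleneck 1, total now 47
augment #8: 1→5→4→6→8→2 bottleneck 1, total now 48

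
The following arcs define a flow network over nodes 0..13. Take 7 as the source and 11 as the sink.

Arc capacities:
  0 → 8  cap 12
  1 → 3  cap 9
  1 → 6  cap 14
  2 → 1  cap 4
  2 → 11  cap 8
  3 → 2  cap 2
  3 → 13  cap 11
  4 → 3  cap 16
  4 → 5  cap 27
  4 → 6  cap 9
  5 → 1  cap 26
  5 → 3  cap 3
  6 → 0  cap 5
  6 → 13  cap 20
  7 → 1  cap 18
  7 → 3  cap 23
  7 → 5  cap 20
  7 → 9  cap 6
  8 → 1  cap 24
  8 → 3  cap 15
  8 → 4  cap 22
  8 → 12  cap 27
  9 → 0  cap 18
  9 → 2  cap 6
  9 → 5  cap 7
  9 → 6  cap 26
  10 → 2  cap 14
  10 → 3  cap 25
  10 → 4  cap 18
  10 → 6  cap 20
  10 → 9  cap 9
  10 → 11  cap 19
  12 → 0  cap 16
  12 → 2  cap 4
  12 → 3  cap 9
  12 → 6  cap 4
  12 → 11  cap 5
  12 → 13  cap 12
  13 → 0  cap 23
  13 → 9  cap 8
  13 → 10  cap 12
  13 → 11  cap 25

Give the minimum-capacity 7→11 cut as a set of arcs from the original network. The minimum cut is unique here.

augment #1: 7→3→2→11 push 2
augment #2: 7→3→13→11 push 11
augment #3: 7→9→2→11 push 6
augment #4: 7→1→6→13→11 push 14
max flow = 33; residual-reachable set from 7 gives S-side
cut edges (S→T): {(1,6), (3,2), (3,13), (7,9)} total cap 33

Min-cut arcs: {(1,6), (3,2), (3,13), (7,9)} (total capacity 33)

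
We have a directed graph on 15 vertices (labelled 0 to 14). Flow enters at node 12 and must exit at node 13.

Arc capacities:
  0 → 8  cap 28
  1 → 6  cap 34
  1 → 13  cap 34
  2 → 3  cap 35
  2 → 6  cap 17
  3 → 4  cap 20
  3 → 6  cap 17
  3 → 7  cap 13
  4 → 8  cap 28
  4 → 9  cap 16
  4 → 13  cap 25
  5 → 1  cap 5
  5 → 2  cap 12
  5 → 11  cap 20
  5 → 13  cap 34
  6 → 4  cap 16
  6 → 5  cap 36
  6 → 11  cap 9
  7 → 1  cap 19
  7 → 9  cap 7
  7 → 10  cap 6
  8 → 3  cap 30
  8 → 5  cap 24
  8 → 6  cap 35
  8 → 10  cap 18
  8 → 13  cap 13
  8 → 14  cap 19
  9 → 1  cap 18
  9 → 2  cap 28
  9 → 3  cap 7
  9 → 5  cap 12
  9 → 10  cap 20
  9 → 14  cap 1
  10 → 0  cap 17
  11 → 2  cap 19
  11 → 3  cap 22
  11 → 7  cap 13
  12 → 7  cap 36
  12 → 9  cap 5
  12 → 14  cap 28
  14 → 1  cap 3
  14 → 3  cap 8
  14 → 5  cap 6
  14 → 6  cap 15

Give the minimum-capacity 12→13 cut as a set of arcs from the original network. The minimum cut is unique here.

Min-cut arcs: {(7,1), (7,9), (7,10), (12,9), (12,14)} (total capacity 65)

augment #1: 12→7→1→13 push 19
augment #2: 12→9→1→13 push 5
augment #3: 12→14→1→13 push 3
augment #4: 12→14→5→13 push 6
augment #5: 12→7→9→1→13 push 7
augment #6: 12→14→3→4→13 push 8
augment #7: 12→14→6→4→13 push 11
augment #8: 12→7→10→0→8→13 push 6
max flow = 65; residual-reachable set from 12 gives S-side
cut edges (S→T): {(7,1), (7,9), (7,10), (12,9), (12,14)} total cap 65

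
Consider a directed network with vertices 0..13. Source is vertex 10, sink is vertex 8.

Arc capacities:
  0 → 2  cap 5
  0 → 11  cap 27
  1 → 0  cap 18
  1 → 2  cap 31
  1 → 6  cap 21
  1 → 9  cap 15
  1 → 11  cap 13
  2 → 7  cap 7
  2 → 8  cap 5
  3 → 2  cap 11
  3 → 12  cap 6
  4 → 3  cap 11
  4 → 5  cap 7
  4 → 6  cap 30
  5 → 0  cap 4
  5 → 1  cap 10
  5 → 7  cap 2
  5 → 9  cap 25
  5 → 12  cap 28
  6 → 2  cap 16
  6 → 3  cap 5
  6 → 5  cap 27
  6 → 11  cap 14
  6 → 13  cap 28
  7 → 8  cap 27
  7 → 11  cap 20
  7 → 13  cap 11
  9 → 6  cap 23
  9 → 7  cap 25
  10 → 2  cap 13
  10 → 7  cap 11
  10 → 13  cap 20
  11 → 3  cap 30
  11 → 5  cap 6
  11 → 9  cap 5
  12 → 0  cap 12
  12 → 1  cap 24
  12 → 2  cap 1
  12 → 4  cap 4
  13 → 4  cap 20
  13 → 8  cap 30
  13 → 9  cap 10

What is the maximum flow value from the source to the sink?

Maximum flow value: 43

augment #1: 10→2→8 bottleneck 5, total now 5
augment #2: 10→7→8 bottleneck 11, total now 16
augment #3: 10→13→8 bottleneck 20, total now 36
augment #4: 10→2→7→8 bottleneck 7, total now 43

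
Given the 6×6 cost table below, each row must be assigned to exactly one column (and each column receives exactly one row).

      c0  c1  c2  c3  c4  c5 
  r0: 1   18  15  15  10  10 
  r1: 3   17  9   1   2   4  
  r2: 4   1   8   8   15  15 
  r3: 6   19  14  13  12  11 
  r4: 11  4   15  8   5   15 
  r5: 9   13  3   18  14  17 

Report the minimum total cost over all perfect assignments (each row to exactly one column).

Minimum assignment cost: 22

optimal assignment: row0→col0 (cost 1), row1→col3 (cost 1), row2→col1 (cost 1), row3→col5 (cost 11), row4→col4 (cost 5), row5→col2 (cost 3)
total = 1 + 1 + 1 + 11 + 5 + 3 = 22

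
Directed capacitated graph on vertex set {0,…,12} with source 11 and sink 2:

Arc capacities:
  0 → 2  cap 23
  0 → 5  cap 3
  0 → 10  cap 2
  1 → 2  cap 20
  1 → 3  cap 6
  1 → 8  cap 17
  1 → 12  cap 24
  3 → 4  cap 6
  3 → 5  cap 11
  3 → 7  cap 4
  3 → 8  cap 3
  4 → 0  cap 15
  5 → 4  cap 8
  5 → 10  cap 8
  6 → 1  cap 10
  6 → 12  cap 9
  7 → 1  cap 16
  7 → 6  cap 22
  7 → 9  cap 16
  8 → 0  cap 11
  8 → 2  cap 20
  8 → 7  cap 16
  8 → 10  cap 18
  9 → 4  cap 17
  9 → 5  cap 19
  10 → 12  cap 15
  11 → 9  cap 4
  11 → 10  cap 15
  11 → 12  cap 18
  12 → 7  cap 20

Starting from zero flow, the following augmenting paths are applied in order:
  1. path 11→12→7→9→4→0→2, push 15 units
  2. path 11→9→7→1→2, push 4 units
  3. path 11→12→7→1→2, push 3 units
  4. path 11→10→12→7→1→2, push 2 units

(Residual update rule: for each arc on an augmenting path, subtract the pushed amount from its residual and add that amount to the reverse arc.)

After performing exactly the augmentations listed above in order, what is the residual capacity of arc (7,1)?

after path 1 (11→12→7→9→4→0→2, push 15): res(7,1)=16
after path 2 (11→9→7→1→2, push 4): res(7,1)=12
after path 3 (11→12→7→1→2, push 3): res(7,1)=9
after path 4 (11→10→12→7→1→2, push 2): res(7,1)=7

Residual capacity of (7,1): 7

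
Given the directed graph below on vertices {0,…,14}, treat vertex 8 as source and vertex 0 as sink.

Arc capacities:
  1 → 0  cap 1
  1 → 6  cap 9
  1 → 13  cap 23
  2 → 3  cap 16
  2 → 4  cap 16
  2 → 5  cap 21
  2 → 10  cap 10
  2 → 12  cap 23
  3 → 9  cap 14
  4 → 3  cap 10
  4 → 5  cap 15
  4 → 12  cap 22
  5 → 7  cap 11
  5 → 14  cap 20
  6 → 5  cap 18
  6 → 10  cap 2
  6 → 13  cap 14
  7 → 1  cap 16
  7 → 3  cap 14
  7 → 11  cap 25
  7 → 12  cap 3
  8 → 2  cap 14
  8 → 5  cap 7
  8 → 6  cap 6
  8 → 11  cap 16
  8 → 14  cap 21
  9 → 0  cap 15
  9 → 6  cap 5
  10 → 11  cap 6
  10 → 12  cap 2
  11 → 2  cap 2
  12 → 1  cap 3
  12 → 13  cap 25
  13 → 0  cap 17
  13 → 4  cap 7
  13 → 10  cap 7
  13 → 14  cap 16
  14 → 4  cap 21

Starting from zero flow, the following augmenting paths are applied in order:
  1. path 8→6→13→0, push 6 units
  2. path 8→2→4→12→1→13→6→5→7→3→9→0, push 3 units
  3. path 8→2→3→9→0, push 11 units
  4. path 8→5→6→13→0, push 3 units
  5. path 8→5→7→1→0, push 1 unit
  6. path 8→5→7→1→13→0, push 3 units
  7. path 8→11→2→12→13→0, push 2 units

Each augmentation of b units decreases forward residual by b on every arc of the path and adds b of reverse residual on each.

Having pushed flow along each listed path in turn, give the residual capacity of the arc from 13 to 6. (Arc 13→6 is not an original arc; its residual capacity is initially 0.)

after path 1 (8→6→13→0, push 6): res(13,6)=6
after path 2 (8→2→4→12→1→13→6→5→7→3→9→0, push 3): res(13,6)=3
after path 3 (8→2→3→9→0, push 11): res(13,6)=3
after path 4 (8→5→6→13→0, push 3): res(13,6)=6
after path 5 (8→5→7→1→0, push 1): res(13,6)=6
after path 6 (8→5→7→1→13→0, push 3): res(13,6)=6
after path 7 (8→11→2→12→13→0, push 2): res(13,6)=6

Residual capacity of (13,6): 6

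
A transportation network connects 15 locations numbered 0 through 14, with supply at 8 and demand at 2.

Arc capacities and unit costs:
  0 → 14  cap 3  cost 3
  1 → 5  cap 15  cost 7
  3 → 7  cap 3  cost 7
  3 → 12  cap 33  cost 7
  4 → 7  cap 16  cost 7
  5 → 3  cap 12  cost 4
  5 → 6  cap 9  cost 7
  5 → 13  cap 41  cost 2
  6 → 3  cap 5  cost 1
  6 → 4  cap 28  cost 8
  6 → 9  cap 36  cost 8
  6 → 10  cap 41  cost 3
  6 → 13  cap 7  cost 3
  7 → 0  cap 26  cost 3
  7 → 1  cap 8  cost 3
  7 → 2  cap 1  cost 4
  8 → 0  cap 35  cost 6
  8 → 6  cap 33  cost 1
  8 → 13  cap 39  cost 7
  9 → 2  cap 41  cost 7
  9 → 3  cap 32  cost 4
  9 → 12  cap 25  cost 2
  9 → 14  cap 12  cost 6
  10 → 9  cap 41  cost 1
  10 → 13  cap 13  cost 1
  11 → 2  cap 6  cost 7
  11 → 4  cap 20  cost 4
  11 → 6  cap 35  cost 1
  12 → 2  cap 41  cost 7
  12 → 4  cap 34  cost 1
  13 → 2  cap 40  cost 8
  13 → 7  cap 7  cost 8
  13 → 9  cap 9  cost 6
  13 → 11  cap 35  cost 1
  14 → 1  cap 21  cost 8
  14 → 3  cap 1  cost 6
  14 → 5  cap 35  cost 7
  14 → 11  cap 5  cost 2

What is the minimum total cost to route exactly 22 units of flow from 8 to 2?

Minimum cost for 22 units: 264

shortest-cost path #1: 8→6→13→2 push 7 @ unit cost 12 (adds 84)
shortest-cost path #2: 8→6→10→9→2 push 15 @ unit cost 12 (adds 180)
total cost = 264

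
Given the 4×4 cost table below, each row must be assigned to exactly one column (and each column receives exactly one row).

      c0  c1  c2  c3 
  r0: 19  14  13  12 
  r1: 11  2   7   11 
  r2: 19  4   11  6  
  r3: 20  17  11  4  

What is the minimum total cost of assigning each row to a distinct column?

optimal assignment: row0→col2 (cost 13), row1→col0 (cost 11), row2→col1 (cost 4), row3→col3 (cost 4)
total = 13 + 11 + 4 + 4 = 32

Minimum assignment cost: 32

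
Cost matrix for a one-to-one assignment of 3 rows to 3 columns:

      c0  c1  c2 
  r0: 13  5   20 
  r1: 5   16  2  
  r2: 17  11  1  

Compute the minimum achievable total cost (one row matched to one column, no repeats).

Minimum assignment cost: 11

optimal assignment: row0→col1 (cost 5), row1→col0 (cost 5), row2→col2 (cost 1)
total = 5 + 5 + 1 = 11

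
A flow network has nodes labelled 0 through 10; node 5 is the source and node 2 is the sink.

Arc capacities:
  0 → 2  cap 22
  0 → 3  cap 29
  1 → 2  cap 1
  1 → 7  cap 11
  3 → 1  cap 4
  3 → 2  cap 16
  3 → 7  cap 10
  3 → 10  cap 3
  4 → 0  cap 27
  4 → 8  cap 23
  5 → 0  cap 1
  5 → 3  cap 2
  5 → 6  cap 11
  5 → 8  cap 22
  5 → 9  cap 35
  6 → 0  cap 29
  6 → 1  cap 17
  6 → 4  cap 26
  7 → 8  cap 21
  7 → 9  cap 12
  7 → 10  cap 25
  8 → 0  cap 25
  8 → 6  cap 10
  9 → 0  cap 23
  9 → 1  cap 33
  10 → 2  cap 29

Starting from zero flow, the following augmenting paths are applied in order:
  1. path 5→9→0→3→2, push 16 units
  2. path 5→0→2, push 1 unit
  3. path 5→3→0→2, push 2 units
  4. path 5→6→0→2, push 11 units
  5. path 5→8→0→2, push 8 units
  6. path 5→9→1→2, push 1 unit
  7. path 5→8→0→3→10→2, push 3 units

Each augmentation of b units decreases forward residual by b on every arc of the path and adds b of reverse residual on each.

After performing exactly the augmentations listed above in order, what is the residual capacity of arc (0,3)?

Residual capacity of (0,3): 12

after path 1 (5→9→0→3→2, push 16): res(0,3)=13
after path 2 (5→0→2, push 1): res(0,3)=13
after path 3 (5→3→0→2, push 2): res(0,3)=15
after path 4 (5→6→0→2, push 11): res(0,3)=15
after path 5 (5→8→0→2, push 8): res(0,3)=15
after path 6 (5→9→1→2, push 1): res(0,3)=15
after path 7 (5→8→0→3→10→2, push 3): res(0,3)=12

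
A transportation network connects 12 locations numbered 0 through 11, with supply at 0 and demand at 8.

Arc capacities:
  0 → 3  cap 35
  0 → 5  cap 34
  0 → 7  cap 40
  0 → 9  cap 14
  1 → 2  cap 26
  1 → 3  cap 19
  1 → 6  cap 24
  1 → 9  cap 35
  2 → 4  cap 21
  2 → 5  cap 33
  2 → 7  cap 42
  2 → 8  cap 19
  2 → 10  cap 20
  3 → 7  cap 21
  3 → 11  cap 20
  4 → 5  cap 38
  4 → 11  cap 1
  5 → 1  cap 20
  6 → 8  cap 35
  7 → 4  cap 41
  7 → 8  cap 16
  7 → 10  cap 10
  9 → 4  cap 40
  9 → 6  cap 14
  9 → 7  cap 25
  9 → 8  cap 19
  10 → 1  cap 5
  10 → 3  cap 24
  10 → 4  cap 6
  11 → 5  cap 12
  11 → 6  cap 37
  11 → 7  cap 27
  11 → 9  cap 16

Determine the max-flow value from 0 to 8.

augment #1: 0→7→8 bottleneck 16, total now 16
augment #2: 0→9→8 bottleneck 14, total now 30
augment #3: 0→3→11→6→8 bottleneck 20, total now 50
augment #4: 0→5→1→2→8 bottleneck 19, total now 69
augment #5: 0→5→1→6→8 bottleneck 1, total now 70
augment #6: 0→7→4→11→6→8 bottleneck 1, total now 71
augment #7: 0→7→10→1→6→8 bottleneck 5, total now 76

Maximum flow value: 76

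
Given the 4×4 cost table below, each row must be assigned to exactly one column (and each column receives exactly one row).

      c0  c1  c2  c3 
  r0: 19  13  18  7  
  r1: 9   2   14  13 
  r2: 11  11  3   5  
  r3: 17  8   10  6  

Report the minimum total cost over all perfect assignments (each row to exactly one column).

optimal assignment: row0→col3 (cost 7), row1→col0 (cost 9), row2→col2 (cost 3), row3→col1 (cost 8)
total = 7 + 9 + 3 + 8 = 27

Minimum assignment cost: 27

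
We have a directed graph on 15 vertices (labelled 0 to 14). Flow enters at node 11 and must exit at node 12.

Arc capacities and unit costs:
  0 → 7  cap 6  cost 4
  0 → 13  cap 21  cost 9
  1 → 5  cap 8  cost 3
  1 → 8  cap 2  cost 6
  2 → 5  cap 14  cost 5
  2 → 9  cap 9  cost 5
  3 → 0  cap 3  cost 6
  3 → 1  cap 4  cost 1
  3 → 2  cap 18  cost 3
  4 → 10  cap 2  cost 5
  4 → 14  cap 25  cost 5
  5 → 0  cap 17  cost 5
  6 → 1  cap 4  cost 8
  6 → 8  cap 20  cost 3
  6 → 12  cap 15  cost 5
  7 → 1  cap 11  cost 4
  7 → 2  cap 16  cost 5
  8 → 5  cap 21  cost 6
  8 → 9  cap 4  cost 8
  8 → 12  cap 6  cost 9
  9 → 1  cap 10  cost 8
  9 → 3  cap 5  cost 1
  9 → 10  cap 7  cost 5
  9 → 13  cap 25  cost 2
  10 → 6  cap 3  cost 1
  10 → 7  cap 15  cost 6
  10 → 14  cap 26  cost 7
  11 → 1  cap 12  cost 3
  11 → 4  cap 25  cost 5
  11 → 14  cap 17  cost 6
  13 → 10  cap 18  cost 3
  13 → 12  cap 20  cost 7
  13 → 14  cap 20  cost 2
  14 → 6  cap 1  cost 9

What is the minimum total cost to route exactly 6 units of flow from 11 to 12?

Minimum cost for 6 units: 115

shortest-cost path #1: 11→4→10→6→12 push 2 @ unit cost 16 (adds 32)
shortest-cost path #2: 11→1→8→12 push 2 @ unit cost 18 (adds 36)
shortest-cost path #3: 11→14→6→12 push 1 @ unit cost 20 (adds 20)
shortest-cost path #4: 11→1→5→0→13→12 push 1 @ unit cost 27 (adds 27)
total cost = 115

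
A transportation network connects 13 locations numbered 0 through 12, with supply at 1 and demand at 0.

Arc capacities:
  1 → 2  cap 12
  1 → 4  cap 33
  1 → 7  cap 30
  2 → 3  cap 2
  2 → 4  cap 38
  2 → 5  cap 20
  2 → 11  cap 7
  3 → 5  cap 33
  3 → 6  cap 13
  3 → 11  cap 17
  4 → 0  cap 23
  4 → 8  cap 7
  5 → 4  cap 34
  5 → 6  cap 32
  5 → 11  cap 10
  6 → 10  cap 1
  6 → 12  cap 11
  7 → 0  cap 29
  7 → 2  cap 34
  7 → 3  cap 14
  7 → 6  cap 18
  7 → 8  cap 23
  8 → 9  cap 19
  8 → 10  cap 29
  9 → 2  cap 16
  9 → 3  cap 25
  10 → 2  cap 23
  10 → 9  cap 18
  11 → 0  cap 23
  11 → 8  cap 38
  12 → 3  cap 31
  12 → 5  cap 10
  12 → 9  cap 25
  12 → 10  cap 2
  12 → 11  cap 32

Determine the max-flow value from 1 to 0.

augment #1: 1→4→0 bottleneck 23, total now 23
augment #2: 1→7→0 bottleneck 29, total now 52
augment #3: 1→2→11→0 bottleneck 7, total now 59
augment #4: 1→2→3→11→0 bottleneck 2, total now 61
augment #5: 1→2→5→11→0 bottleneck 3, total now 64
augment #6: 1→7→3→11→0 bottleneck 1, total now 65
augment #7: 1→4→8→9→3→11→0 bottleneck 7, total now 72

Maximum flow value: 72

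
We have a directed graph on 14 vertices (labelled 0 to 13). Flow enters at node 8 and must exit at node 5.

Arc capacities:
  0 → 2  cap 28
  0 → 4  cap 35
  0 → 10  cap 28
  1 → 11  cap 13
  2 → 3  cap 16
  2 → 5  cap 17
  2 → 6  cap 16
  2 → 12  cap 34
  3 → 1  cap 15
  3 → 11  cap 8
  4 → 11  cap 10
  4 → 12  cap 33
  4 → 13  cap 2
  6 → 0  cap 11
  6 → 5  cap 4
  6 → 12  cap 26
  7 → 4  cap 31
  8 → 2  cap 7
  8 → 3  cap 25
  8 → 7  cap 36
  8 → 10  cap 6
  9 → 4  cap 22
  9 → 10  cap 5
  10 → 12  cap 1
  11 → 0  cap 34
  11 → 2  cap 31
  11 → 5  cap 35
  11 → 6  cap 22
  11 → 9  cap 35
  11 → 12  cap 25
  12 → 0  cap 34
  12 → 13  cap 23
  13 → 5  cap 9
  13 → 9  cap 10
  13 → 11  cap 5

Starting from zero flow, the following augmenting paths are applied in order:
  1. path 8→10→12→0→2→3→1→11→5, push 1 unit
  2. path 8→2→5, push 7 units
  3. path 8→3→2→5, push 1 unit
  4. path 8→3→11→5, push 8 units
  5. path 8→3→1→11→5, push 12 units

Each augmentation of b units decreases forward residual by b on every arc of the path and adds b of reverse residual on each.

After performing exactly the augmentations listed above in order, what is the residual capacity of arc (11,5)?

after path 1 (8→10→12→0→2→3→1→11→5, push 1): res(11,5)=34
after path 2 (8→2→5, push 7): res(11,5)=34
after path 3 (8→3→2→5, push 1): res(11,5)=34
after path 4 (8→3→11→5, push 8): res(11,5)=26
after path 5 (8→3→1→11→5, push 12): res(11,5)=14

Residual capacity of (11,5): 14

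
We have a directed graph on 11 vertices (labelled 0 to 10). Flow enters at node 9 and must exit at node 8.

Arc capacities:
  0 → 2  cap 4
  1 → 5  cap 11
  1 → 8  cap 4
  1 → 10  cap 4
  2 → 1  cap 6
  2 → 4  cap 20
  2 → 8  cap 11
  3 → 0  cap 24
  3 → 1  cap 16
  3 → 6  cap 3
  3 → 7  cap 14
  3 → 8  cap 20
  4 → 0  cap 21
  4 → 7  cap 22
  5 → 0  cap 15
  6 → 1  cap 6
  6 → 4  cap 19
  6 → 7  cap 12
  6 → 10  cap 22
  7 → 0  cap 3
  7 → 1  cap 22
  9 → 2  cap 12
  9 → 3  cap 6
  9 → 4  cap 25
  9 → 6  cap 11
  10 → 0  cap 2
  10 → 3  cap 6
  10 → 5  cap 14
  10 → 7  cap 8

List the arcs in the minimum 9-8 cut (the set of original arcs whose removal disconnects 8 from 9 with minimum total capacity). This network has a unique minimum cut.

Min-cut arcs: {(1,8), (2,8), (9,3), (10,3)} (total capacity 27)

augment #1: 9→2→8 push 11
augment #2: 9→3→8 push 6
augment #3: 9→2→1→8 push 1
augment #4: 9→6→1→8 push 3
augment #5: 9→6→10→3→8 push 6
max flow = 27; residual-reachable set from 9 gives S-side
cut edges (S→T): {(1,8), (2,8), (9,3), (10,3)} total cap 27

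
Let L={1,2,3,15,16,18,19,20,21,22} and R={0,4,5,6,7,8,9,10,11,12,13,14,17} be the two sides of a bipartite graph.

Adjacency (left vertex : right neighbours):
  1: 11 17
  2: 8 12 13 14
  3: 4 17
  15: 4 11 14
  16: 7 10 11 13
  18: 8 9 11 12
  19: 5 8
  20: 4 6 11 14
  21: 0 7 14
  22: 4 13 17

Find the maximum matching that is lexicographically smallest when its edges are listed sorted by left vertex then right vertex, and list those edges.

|M| = 10 (so the lex-smallest maximum matching has 10 edges)
process left vertices in ascending order; for each, take the smallest-labelled available neighbour that still permits 10 edges overall, or leave it unmatched if none does
lex-smallest matching: {1-11, 2-8, 3-4, 15-14, 16-7, 18-9, 19-5, 20-6, 21-0, 22-13}

Lex-smallest maximum matching: {(1,11), (2,8), (3,4), (15,14), (16,7), (18,9), (19,5), (20,6), (21,0), (22,13)}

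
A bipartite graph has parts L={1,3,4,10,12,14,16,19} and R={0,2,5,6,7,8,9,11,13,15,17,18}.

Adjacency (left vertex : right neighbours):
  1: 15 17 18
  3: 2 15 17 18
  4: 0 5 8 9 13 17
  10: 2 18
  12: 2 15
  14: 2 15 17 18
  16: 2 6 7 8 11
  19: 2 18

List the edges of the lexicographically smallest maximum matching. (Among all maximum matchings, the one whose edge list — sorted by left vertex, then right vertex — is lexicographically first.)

|M| = 6 (so the lex-smallest maximum matching has 6 edges)
process left vertices in ascending order; for each, take the smallest-labelled available neighbour that still permits 6 edges overall, or leave it unmatched if none does
lex-smallest matching: {1-15, 3-2, 4-0, 10-18, 14-17, 16-6}

Lex-smallest maximum matching: {(1,15), (3,2), (4,0), (10,18), (14,17), (16,6)}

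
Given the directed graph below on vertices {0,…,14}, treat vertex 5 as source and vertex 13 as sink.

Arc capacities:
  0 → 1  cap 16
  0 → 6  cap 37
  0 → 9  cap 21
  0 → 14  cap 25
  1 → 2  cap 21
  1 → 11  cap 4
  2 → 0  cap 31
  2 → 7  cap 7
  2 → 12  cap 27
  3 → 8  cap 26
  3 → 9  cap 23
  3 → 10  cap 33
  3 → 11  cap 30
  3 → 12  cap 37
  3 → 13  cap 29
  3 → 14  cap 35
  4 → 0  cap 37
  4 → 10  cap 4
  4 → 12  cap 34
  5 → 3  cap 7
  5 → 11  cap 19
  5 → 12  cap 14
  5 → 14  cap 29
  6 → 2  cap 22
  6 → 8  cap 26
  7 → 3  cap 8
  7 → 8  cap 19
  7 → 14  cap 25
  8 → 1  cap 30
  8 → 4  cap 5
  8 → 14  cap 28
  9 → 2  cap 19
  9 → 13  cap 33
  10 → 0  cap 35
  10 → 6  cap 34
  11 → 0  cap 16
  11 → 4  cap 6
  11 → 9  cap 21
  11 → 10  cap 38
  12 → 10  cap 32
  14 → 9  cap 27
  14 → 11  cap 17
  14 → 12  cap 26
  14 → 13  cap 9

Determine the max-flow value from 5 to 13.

Maximum flow value: 56

augment #1: 5→3→13 bottleneck 7, total now 7
augment #2: 5→14→13 bottleneck 9, total now 16
augment #3: 5→11→9→13 bottleneck 19, total now 35
augment #4: 5→14→9→13 bottleneck 14, total now 49
augment #5: 5→14→9→2→7→3→13 bottleneck 6, total now 55
augment #6: 5→12→10→6→2→7→3→13 bottleneck 1, total now 56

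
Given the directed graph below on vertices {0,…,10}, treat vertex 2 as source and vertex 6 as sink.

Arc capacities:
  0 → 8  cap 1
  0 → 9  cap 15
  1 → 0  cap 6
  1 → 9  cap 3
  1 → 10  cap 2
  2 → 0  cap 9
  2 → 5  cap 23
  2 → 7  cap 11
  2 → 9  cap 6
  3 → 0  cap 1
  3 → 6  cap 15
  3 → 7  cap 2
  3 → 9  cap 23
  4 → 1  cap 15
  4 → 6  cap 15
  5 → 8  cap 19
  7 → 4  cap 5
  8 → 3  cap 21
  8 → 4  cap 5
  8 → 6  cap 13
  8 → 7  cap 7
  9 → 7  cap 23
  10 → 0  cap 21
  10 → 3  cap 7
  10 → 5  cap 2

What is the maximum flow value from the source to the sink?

Maximum flow value: 25

augment #1: 2→0→8→6 bottleneck 1, total now 1
augment #2: 2→5→8→6 bottleneck 12, total now 13
augment #3: 2→7→4→6 bottleneck 5, total now 18
augment #4: 2→5→8→3→6 bottleneck 7, total now 25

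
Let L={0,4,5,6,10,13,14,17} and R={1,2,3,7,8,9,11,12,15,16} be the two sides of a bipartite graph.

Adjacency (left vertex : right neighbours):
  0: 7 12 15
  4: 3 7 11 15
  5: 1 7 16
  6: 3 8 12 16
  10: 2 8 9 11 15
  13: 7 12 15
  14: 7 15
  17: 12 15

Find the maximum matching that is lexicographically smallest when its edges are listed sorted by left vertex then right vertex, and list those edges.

|M| = 7 (so the lex-smallest maximum matching has 7 edges)
process left vertices in ascending order; for each, take the smallest-labelled available neighbour that still permits 7 edges overall, or leave it unmatched if none does
lex-smallest matching: {0-7, 4-3, 5-1, 6-8, 10-2, 13-12, 14-15}

Lex-smallest maximum matching: {(0,7), (4,3), (5,1), (6,8), (10,2), (13,12), (14,15)}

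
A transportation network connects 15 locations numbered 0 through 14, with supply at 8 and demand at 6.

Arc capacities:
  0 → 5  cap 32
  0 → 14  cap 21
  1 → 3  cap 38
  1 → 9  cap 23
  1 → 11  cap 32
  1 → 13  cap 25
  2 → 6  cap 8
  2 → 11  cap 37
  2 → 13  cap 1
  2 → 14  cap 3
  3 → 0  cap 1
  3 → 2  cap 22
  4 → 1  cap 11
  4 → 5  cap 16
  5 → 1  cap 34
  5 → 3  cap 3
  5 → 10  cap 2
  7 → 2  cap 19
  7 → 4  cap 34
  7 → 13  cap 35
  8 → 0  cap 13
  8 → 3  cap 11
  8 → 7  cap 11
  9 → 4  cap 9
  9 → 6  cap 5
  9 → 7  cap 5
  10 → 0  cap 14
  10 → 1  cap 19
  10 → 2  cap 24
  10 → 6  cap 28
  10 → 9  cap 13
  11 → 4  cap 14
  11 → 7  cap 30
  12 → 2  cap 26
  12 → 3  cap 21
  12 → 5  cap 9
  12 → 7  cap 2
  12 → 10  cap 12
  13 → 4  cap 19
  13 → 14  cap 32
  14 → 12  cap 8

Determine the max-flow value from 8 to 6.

augment #1: 8→3→2→6 bottleneck 8, total now 8
augment #2: 8→0→5→10→6 bottleneck 2, total now 10
augment #3: 8→0→5→1→9→6 bottleneck 5, total now 15
augment #4: 8→0→14→12→10→6 bottleneck 6, total now 21
augment #5: 8→3→0→14→12→10→6 bottleneck 1, total now 22
augment #6: 8→3→2→14→12→10→6 bottleneck 1, total now 23

Maximum flow value: 23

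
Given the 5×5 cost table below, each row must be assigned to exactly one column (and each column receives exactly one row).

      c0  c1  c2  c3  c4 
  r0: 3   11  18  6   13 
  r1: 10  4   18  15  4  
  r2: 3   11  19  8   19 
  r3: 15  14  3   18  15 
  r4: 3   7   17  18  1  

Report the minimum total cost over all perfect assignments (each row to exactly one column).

Minimum assignment cost: 17

optimal assignment: row0→col3 (cost 6), row1→col1 (cost 4), row2→col0 (cost 3), row3→col2 (cost 3), row4→col4 (cost 1)
total = 6 + 4 + 3 + 3 + 1 = 17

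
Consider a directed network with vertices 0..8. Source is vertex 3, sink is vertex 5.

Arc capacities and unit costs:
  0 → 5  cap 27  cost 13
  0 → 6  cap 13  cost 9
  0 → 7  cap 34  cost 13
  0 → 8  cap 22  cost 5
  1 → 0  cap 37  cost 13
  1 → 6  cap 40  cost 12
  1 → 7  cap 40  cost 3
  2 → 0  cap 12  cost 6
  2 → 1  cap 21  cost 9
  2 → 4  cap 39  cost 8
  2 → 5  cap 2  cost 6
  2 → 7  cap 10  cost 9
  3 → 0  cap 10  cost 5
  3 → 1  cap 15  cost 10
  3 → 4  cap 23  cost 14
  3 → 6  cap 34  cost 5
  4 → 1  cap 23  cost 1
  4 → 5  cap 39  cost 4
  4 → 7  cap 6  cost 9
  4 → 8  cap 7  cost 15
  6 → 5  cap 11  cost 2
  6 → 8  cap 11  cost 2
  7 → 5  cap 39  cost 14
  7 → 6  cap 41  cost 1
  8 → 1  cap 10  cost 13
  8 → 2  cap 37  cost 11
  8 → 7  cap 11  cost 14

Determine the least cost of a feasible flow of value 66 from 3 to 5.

shortest-cost path #1: 3→6→5 push 11 @ unit cost 7 (adds 77)
shortest-cost path #2: 3→4→5 push 23 @ unit cost 18 (adds 414)
shortest-cost path #3: 3→0→5 push 10 @ unit cost 18 (adds 180)
shortest-cost path #4: 3→6→8→2→5 push 2 @ unit cost 24 (adds 48)
shortest-cost path #5: 3→1→7→5 push 15 @ unit cost 27 (adds 405)
shortest-cost path #6: 3→6→8→2→4→5 push 5 @ unit cost 30 (adds 150)
total cost = 1274

Minimum cost for 66 units: 1274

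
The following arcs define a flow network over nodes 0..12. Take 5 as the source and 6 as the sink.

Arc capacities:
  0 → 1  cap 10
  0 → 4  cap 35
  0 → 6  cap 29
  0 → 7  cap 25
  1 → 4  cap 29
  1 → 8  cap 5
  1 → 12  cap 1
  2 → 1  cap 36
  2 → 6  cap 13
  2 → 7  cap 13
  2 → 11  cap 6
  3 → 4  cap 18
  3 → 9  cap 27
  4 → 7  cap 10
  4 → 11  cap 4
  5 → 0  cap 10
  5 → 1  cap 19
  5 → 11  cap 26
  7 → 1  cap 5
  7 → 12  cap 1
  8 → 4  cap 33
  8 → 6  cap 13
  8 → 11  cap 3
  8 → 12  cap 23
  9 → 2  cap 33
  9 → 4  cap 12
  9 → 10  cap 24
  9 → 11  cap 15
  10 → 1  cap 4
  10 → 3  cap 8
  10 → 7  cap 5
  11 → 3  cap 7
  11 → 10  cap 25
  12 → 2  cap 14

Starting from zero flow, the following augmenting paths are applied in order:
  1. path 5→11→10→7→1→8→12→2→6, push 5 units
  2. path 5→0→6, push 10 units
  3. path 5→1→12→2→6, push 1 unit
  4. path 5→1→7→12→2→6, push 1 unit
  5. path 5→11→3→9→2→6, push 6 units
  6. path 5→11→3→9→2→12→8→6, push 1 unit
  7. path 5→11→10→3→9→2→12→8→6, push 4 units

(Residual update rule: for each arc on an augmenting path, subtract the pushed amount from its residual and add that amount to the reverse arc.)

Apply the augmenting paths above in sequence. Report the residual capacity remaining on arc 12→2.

after path 1 (5→11→10→7→1→8→12→2→6, push 5): res(12,2)=9
after path 2 (5→0→6, push 10): res(12,2)=9
after path 3 (5→1→12→2→6, push 1): res(12,2)=8
after path 4 (5→1→7→12→2→6, push 1): res(12,2)=7
after path 5 (5→11→3→9→2→6, push 6): res(12,2)=7
after path 6 (5→11→3→9→2→12→8→6, push 1): res(12,2)=8
after path 7 (5→11→10→3→9→2→12→8→6, push 4): res(12,2)=12

Residual capacity of (12,2): 12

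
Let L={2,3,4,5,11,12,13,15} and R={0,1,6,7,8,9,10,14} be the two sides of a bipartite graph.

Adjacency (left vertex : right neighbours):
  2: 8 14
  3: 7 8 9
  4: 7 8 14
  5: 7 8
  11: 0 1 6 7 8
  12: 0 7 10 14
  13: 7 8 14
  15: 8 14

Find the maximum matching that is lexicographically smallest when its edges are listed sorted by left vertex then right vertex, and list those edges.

|M| = 6 (so the lex-smallest maximum matching has 6 edges)
process left vertices in ascending order; for each, take the smallest-labelled available neighbour that still permits 6 edges overall, or leave it unmatched if none does
lex-smallest matching: {2-8, 3-9, 4-7, 11-0, 12-10, 13-14}

Lex-smallest maximum matching: {(2,8), (3,9), (4,7), (11,0), (12,10), (13,14)}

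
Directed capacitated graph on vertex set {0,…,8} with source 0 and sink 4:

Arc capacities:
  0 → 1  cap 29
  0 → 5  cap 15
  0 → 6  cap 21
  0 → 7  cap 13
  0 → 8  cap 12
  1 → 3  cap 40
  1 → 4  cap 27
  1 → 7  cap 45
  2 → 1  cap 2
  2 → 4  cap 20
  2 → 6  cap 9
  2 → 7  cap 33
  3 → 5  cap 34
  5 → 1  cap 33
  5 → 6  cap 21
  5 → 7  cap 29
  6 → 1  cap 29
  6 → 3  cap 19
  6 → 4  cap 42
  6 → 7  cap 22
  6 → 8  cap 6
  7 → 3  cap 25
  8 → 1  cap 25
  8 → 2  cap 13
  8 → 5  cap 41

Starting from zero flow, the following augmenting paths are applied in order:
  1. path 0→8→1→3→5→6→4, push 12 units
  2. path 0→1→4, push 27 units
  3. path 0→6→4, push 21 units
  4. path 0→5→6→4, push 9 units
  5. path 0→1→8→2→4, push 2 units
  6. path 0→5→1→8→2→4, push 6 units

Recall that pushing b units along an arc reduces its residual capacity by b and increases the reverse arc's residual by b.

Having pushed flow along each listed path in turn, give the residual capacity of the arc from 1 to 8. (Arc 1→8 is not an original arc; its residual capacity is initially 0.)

Residual capacity of (1,8): 4

after path 1 (0→8→1→3→5→6→4, push 12): res(1,8)=12
after path 2 (0→1→4, push 27): res(1,8)=12
after path 3 (0→6→4, push 21): res(1,8)=12
after path 4 (0→5→6→4, push 9): res(1,8)=12
after path 5 (0→1→8→2→4, push 2): res(1,8)=10
after path 6 (0→5→1→8→2→4, push 6): res(1,8)=4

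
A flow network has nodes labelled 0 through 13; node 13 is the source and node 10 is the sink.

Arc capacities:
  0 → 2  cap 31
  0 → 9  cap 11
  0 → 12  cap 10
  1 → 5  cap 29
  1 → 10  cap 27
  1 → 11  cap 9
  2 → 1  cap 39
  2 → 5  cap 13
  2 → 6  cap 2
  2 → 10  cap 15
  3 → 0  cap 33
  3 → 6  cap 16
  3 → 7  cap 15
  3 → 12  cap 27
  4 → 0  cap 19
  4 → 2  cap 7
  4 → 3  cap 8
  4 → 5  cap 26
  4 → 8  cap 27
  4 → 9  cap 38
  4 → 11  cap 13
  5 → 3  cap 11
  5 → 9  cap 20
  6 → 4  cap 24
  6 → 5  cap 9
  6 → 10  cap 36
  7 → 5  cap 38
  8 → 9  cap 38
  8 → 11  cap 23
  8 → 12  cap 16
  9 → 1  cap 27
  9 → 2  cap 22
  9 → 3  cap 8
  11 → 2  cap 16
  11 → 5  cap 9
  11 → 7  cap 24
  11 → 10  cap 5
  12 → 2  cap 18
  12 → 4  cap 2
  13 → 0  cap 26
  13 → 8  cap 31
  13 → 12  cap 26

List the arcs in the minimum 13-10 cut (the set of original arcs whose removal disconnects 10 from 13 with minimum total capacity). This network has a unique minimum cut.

augment #1: 13→0→2→10 push 15
augment #2: 13→8→11→10 push 5
augment #3: 13→0→2→1→10 push 11
augment #4: 13→8→9→1→10 push 16
augment #5: 13→12→2→6→10 push 2
augment #6: 13→8→9→3→6→10 push 8
augment #7: 13→12→4→3→6→10 push 2
augment #8: 13→8→11→5→3→6→10 push 2
augment #9: 13→12→2→5→3→6→10 push 4
max flow = 65; residual-reachable set from 13 gives S-side
cut edges (S→T): {(1,10), (2,6), (2,10), (3,6), (11,10)} total cap 65

Min-cut arcs: {(1,10), (2,6), (2,10), (3,6), (11,10)} (total capacity 65)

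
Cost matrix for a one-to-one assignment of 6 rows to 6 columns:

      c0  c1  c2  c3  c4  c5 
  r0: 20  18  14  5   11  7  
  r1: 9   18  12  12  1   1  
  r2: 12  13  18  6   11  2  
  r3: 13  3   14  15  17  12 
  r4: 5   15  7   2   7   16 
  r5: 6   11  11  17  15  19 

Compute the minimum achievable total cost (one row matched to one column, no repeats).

Minimum assignment cost: 24

optimal assignment: row0→col3 (cost 5), row1→col4 (cost 1), row2→col5 (cost 2), row3→col1 (cost 3), row4→col2 (cost 7), row5→col0 (cost 6)
total = 5 + 1 + 2 + 3 + 7 + 6 = 24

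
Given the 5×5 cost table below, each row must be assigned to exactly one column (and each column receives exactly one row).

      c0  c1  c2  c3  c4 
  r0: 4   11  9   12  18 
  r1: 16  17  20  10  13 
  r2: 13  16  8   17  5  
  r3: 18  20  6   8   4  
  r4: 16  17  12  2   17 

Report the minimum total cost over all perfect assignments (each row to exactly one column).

Minimum assignment cost: 34

optimal assignment: row0→col0 (cost 4), row1→col1 (cost 17), row2→col4 (cost 5), row3→col2 (cost 6), row4→col3 (cost 2)
total = 4 + 17 + 5 + 6 + 2 = 34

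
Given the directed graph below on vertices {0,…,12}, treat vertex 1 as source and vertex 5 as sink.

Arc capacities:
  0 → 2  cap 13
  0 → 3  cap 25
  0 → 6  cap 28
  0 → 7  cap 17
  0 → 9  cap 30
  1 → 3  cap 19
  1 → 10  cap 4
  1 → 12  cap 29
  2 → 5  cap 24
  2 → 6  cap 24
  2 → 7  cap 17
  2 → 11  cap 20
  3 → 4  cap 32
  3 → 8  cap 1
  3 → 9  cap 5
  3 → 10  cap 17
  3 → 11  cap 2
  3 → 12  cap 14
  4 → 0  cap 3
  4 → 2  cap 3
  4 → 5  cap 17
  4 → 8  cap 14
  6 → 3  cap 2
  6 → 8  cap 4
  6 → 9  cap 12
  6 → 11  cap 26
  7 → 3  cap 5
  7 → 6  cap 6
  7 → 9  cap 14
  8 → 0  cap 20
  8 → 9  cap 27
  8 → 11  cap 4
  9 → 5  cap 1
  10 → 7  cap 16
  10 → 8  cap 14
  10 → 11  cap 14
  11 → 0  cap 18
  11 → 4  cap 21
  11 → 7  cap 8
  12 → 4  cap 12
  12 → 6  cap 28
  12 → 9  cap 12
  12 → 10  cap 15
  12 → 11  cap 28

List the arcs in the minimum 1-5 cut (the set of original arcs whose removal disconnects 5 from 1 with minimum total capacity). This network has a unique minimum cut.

augment #1: 1→3→4→5 push 17
augment #2: 1→3→9→5 push 1
augment #3: 1→3→4→2→5 push 1
augment #4: 1→12→4→2→5 push 2
augment #5: 1→10→8→0→2→5 push 4
augment #6: 1→12→4→0→2→5 push 3
augment #7: 1→12→11→0→2→5 push 6
max flow = 34; residual-reachable set from 1 gives S-side
cut edges (S→T): {(0,2), (4,2), (4,5), (9,5)} total cap 34

Min-cut arcs: {(0,2), (4,2), (4,5), (9,5)} (total capacity 34)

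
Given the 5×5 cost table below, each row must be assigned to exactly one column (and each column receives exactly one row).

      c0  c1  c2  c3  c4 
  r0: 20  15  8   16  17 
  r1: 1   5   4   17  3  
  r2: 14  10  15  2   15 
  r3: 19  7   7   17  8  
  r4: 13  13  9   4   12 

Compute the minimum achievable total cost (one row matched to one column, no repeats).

Minimum assignment cost: 30

optimal assignment: row0→col2 (cost 8), row1→col0 (cost 1), row2→col3 (cost 2), row3→col1 (cost 7), row4→col4 (cost 12)
total = 8 + 1 + 2 + 7 + 12 = 30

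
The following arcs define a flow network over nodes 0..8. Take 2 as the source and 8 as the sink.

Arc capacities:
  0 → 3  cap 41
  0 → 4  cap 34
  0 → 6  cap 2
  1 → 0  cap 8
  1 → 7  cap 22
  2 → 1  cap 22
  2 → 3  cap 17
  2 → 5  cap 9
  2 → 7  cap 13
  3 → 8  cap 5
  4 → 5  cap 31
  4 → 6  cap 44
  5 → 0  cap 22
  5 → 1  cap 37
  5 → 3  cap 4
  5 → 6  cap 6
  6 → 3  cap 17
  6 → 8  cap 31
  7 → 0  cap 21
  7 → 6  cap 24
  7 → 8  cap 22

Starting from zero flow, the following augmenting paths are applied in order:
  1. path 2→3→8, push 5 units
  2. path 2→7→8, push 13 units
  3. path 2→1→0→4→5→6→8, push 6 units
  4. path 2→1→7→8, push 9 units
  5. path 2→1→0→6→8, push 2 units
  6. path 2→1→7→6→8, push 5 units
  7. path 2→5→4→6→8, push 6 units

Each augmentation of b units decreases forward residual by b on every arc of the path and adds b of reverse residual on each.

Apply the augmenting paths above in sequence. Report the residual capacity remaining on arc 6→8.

Residual capacity of (6,8): 12

after path 1 (2→3→8, push 5): res(6,8)=31
after path 2 (2→7→8, push 13): res(6,8)=31
after path 3 (2→1→0→4→5→6→8, push 6): res(6,8)=25
after path 4 (2→1→7→8, push 9): res(6,8)=25
after path 5 (2→1→0→6→8, push 2): res(6,8)=23
after path 6 (2→1→7→6→8, push 5): res(6,8)=18
after path 7 (2→5→4→6→8, push 6): res(6,8)=12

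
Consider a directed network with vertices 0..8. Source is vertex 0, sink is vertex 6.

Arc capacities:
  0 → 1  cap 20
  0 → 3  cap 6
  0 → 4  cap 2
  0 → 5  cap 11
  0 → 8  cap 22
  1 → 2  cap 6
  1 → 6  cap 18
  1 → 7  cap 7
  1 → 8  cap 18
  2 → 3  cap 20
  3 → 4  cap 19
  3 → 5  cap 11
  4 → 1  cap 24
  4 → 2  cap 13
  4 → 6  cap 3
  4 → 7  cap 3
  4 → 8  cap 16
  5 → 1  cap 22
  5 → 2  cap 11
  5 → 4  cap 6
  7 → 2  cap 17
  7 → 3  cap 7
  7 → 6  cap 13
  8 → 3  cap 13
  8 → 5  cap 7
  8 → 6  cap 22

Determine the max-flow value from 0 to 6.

augment #1: 0→1→6 bottleneck 18, total now 18
augment #2: 0→4→6 bottleneck 2, total now 20
augment #3: 0→8→6 bottleneck 22, total now 42
augment #4: 0→1→7→6 bottleneck 2, total now 44
augment #5: 0→3→4→6 bottleneck 1, total now 45
augment #6: 0→3→4→7→6 bottleneck 3, total now 48
augment #7: 0→5→1→7→6 bottleneck 5, total now 53

Maximum flow value: 53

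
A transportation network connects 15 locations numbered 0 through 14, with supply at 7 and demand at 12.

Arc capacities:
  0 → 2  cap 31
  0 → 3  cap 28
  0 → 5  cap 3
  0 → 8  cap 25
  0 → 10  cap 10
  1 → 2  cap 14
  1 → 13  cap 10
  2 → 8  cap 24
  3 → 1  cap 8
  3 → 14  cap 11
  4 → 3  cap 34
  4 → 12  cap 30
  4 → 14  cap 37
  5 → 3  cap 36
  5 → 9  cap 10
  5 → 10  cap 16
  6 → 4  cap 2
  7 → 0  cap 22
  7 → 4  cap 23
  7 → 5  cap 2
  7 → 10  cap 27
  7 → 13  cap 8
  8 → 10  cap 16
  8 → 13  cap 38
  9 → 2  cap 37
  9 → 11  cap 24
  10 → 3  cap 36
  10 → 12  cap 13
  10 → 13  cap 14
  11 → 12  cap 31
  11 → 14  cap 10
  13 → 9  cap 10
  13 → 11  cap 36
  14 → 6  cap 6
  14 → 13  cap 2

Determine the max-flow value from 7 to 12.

augment #1: 7→4→12 bottleneck 23, total now 23
augment #2: 7→10→12 bottleneck 13, total now 36
augment #3: 7→13→11→12 bottleneck 8, total now 44
augment #4: 7→5→9→11→12 bottleneck 2, total now 46
augment #5: 7→10→13→11→12 bottleneck 14, total now 60
augment #6: 7→0→5→9→11→12 bottleneck 3, total now 63
augment #7: 7→0→8→13→11→12 bottleneck 4, total now 67
augment #8: 7→0→3→14→6→4→12 bottleneck 2, total now 69

Maximum flow value: 69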